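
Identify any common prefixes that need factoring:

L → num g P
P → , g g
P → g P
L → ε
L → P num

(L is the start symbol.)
Left-factoring is needed when two productions for the same non-terminal
share a common prefix on the right-hand side.

Productions for L:
  L → num g P
  L → ε
  L → P num
Productions for P:
  P → , g g
  P → g P

No common prefixes found.

Answer: No, left-factoring is not needed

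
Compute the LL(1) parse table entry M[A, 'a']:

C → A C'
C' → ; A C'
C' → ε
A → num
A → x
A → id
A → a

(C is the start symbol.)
A → a

To find M[A, 'a'], we find productions for A where 'a' is in the predict set (PREDICT(N → α) = (FIRST(α) \ {ε}) ∪ (FOLLOW(N) if α ⇒* ε)).

A → num: PREDICT = { 'num' }
A → x: PREDICT = { 'x' }
A → id: PREDICT = { 'id' }
A → a: PREDICT = { 'a' }
  'a' is in predict set, so this production goes in M[A, 'a']

M[A, 'a'] = A → a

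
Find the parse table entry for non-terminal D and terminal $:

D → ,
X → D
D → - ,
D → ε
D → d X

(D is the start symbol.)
D → ε

To find M[D, $], we find productions for D where $ is in the predict set (PREDICT(N → α) = (FIRST(α) \ {ε}) ∪ (FOLLOW(N) if α ⇒* ε)).

Relevant sets:
  FOLLOW(D) = { $ }

D → ,: PREDICT = { ',' }
D → - ,: PREDICT = { '-' }
D → ε: PREDICT = { $ }
  $ is in predict set, so this production goes in M[D, $]
D → d X: PREDICT = { 'd' }

M[D, $] = D → ε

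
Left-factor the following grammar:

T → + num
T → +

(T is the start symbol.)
Left-factoring transforms A → αβ₁ | αβ₂ into A → αA' and A' → β₁ | β₂
(α is the longest common prefix among the alternatives). Repeat until
no nonterminal has two alternatives with a common prefix.

Round 1: T has alternatives sharing prefix '+'. Introduce T': T → + T'
  Add: T' → num
  Add: T' → ε

No remaining common prefixes — done.

Resulting grammar:
T → + T'
T' → num
T' → ε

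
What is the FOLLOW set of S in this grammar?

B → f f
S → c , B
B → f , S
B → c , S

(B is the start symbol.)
To compute FOLLOW(S), find every occurrence of S on a right-hand side N → α S β: add FIRST(β) \ {ε}, and if β is empty or nullable also add FOLLOW(N). Iterate to a fixed point.

In B → f , S: S is at the end, add FOLLOW(B)
In B → c , S: S is at the end, add FOLLOW(B)

The FOLLOW sets referred to above (computed the same way, to a fixed point):
  FOLLOW(B) = { $ }

Taking the union: FOLLOW(S) = { $ }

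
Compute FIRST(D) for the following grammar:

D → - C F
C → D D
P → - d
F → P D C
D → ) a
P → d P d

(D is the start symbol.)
From D → - C F:
  - '-' is a terminal: add '-' and stop
From D → ) a:
  - ')' is a terminal: add ')' and stop

Collecting: FIRST(D) = { ')', '-' }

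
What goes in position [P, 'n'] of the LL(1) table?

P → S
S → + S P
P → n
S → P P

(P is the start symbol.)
P → S, P → n

To find M[P, 'n'], we find productions for P where 'n' is in the predict set (PREDICT(N → α) = (FIRST(α) \ {ε}) ∪ (FOLLOW(N) if α ⇒* ε)).

Relevant sets:
  FIRST(S) = { '+', 'n' }

P → S: PREDICT = { '+', 'n' }
  'n' is in predict set, so this production goes in M[P, 'n']
P → n: PREDICT = { 'n' }
  'n' is in predict set, so this production goes in M[P, 'n']

M[P, 'n'] = P → S, P → n  (a multiply-defined cell — the grammar is not LL(1))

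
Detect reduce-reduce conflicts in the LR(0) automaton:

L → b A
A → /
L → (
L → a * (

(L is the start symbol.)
A reduce-reduce conflict occurs when an LR(0) state has two complete items [A → α .] and [B → β .] — both call for a reduction, and with no lookahead the parser cannot choose between them.

Augment with L' → L and build the canonical LR(0) collection (I0 = CLOSURE({[L' → . L]}), then GOTO on every symbol after a dot until no new states appear). It has 9 states:
  I0: { [L → . (], [L → . a * (], [L → . b A], [L' → . L] }  — shift
  I1: { [L → ( .] }  — reduce
  I2: { [L' → L .] }  — accept
  I3: { [L → a . * (] }  — shift
  I4: { [A → . /], [L → b . A] }  — shift
  I5: { [A → / .] }  — reduce
  I6: { [L → b A .] }  — reduce
  I7: { [L → a * . (] }  — shift
  I8: { [L → a * ( .] }  — reduce

No state contains more than one complete item.

Answer: No reduce-reduce conflicts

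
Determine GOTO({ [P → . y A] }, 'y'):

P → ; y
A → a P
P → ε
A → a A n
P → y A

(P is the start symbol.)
GOTO(I, 'y') = CLOSURE({ [A → αX.β] : [A → α.Xβ] ∈ I, X = 'y' })

Items with dot before 'y', with the dot advanced:
  [P → . y A] → [P → y . A]
Closure of the advanced items:
  [P → y . A] has the dot before A: add [A → . a P], [A → . a A n]

GOTO = { [A → . a A n], [A → . a P], [P → y . A] }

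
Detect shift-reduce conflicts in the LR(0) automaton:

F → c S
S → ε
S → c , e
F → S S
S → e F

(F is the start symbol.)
Yes — I0: [S → .] vs [F → . c S]; I2: [S → .] vs [S → . c , e]; I3: [S → .] vs [S → . c , e]; I4: [S → .] vs [F → . c S]

A shift-reduce conflict occurs when an LR(0) state has both:
  - a complete (reduce) item [A → α .] (dot at the end), and
  - a shift item [B → β . c γ] (dot before a terminal).

Augment with F' → F and build the canonical LR(0) collection (I0 = CLOSURE({[F' → . F]}), then GOTO on every symbol after a dot until no new states appear). It has 11 states:
  I0: { [F → . S S], [F → . c S], [F' → . F], [S → . c , e], [S → . e F], [S → .] }  — shift, reduce
  I1: { [F' → F .] }  — accept
  I2: { [F → S . S], [S → . c , e], [S → . e F], [S → .] }  — shift, reduce
  I3: { [F → c . S], [S → . c , e], [S → . e F], [S → .], [S → c . , e] }  — shift, reduce
  I4: { [F → . S S], [F → . c S], [S → . c , e], [S → . e F], [S → .], [S → e . F] }  — shift, reduce
  I5: { [S → e F .] }  — reduce
  I6: { [S → c , . e] }  — shift
  I7: { [F → c S .] }  — reduce
  I8: { [S → c . , e] }  — shift
  I9: { [S → c , e .] }  — reduce
  I10: { [F → S S .] }  — reduce

I0 contains reduce item [S → .] and shift items [F → . c S], [S → . c , e], [S → . e F] — shift-reduce conflict.
I2 contains reduce item [S → .] and shift items [S → . c , e], [S → . e F] — shift-reduce conflict.
I3 contains reduce item [S → .] and shift items [S → . c , e], [S → c . , e], [S → . e F] — shift-reduce conflict.
I4 contains reduce item [S → .] and shift items [F → . c S], [S → . c , e], [S → . e F] — shift-reduce conflict.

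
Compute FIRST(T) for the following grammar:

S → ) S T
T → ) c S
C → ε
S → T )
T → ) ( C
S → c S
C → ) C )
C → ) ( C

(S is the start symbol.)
From T → ) c S:
  - ')' is a terminal: add ')' and stop
From T → ) ( C:
  - ')' is a terminal: add ')' and stop

Collecting: FIRST(T) = { ')' }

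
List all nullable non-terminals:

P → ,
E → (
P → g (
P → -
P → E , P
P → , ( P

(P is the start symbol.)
There are no ε-productions, so no non-terminal can derive ε.
No non-terminals are nullable.

Answer: None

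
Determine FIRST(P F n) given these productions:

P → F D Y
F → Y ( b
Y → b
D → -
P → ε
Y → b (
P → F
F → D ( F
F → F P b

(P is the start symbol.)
{ '-', 'b' }

FIRST sets of the non-terminals involved (from the grammar, by fixed-point iteration):
  FIRST(P) = { '-', 'b', ε }
  FIRST(F) = { '-', 'b' }

To compute FIRST(P F n), process the symbols left to right:
Symbol P is a non-terminal. Add FIRST(P) \ {ε} = { '-', 'b' }
P is nullable (ε ∈ FIRST(P)), continue to the next symbol.
Symbol F is a non-terminal. Add FIRST(F) \ {ε} = { '-', 'b' }
F is not nullable (ε ∉ FIRST(F)), so stop here.
FIRST(P F n) = { '-', 'b' }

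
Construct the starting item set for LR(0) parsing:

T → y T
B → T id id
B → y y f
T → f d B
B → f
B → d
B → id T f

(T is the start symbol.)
{ [T → . f d B], [T → . y T], [T' → . T] }

First, augment the grammar with T' → T
I₀ = CLOSURE({ [T' → . T] }):
  [T' → . T] has the dot before T: add [T → . y T], [T → . f d B]
No further items can be added.

I₀ = { [T → . f d B], [T → . y T], [T' → . T] }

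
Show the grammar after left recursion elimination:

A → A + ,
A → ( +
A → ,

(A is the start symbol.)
A is directly left-recursive. The standard transformation for
  A → A α₁ | ... | A α_m | β₁ | ... | β_n
is
  A  → β₁ A' | ... | β_n A'
  A' → α₁ A' | ... | α_m A' | ε

A → ( + becomes A → ( + A'
A → , becomes A → , A'
A → A + , becomes A' → + , A'
Add A' → ε

Resulting grammar:
A → ( + A'
A → , A'
A' → + , A'
A' → ε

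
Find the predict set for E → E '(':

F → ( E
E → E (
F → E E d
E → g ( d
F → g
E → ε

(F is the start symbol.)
PREDICT(E → E '(') = (FIRST(RHS) \ {ε}) ∪ (FOLLOW(E) if ε ∈ FIRST(RHS), i.e. RHS ⇒* ε)
FIRST(E) = { '(', 'g', ε }
FIRST(E '(') = { '(', 'g' }
ε ∉ FIRST(E '('), so FOLLOW(E) is not added.
PREDICT(E → E '(') = { '(', 'g' }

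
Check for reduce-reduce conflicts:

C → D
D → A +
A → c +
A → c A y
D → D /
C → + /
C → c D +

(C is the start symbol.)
Augment with C' → C and build the canonical LR(0) collection (I0 = CLOSURE({[C' → . C]}), then GOTO on every symbol after a dot until no new states appear). It has 16 states:
  I0: { [A → . c +], [A → . c A y], [C → . + /], [C → . D], [C → . c D +], [C' → . C], [D → . A +], [D → . D /] }  — shift
  I1: { [C → + . /] }  — shift
  I2: { [D → A . +] }  — shift
  I3: { [C' → C .] }  — accept
  I4: { [C → D .], [D → D . /] }  — shift, reduce
  I5: { [A → . c +], [A → . c A y], [A → c . +], [A → c . A y], [C → c . D +], [D → . A +], [D → . D /] }  — shift
  I6: { [A → c + .] }  — reduce
  I7: { [A → c A . y], [D → A . +] }  — shift
  I8: { [C → c D . +], [D → D . /] }  — shift
  I9: { [A → . c +], [A → . c A y], [A → c . +], [A → c . A y] }  — shift
  I10: { [A → c A . y] }  — shift
  I11: { [A → c A y .] }  — reduce
  I12: { [C → c D + .] }  — reduce
  I13: { [D → D / .] }  — reduce
  I14: { [D → A + .] }  — reduce
  I15: { [C → + / .] }  — reduce

No state contains more than one complete item.

Answer: No reduce-reduce conflicts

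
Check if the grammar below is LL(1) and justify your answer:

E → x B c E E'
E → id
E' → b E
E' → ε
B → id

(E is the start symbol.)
A grammar is LL(1) if for each non-terminal N with multiple productions, the predict sets of those productions are pairwise disjoint, where PREDICT(N → α) = (FIRST(α) \ {ε}) ∪ (FOLLOW(N) if α ⇒* ε).

Relevant sets:
  FOLLOW(E') = { $, 'b' }

For E:
  PREDICT(E → x B c E E') = { 'x' }
  PREDICT(E → id) = { 'id' }
For E':
  PREDICT(E' → b E) = { 'b' }
  PREDICT(E' → ε) = { $, 'b' }
B has a single production, so nothing to check there.

Conflict found: Predict set conflict for E': { 'b' }
The grammar is NOT LL(1).

Answer: No. Predict set conflict for E': { 'b' }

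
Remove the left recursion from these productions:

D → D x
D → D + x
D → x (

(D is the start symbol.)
D → x ( D'
D' → x D'
D' → + x D'
D' → ε

D is directly left-recursive. The standard transformation for
  A → A α₁ | ... | A α_m | β₁ | ... | β_n
is
  A  → β₁ A' | ... | β_n A'
  A' → α₁ A' | ... | α_m A' | ε

D → x ( becomes D → x ( D'
D → D x becomes D' → x D'
D → D + x becomes D' → + x D'
Add D' → ε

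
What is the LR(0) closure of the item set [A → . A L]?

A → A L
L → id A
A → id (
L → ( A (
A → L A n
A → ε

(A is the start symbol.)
To compute CLOSURE, for each item [A → α.Bβ] where B is a non-terminal, add [B → .γ] for all productions B → γ; repeat for the newly added items until nothing changes.

Start with: [A → . A L]
  [A → . A L] has the dot before A: add [A → . id (], [A → . L A n], [A → .]
  [A → . L A n] has the dot before L: add [L → . id A], [L → . ( A (]
No further items can be added.

CLOSURE = { [A → . A L], [A → . L A n], [A → . id (], [A → .], [L → . ( A (], [L → . id A] }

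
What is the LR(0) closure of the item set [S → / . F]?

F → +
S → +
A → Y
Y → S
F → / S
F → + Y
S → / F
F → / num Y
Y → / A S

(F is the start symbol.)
Start with: [S → / . F]
  [S → / . F] has the dot before F: add [F → . +], [F → . / S], [F → . + Y], [F → . / num Y]
No further items can be added.

CLOSURE = { [F → . + Y], [F → . +], [F → . / S], [F → . / num Y], [S → / . F] }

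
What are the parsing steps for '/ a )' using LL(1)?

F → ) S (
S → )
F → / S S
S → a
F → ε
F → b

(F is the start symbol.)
Stack is shown with the top on the left.

Stack    Input    Action
------------------------
F $      / a ) $  output F → / S S
/ S S $  / a ) $  match '/'
S S $    a ) $    output S → a
a S $    a ) $    match 'a'
S $      ) $      output S → )
) $      ) $      match ')'
$        $        accept

The string is accepted.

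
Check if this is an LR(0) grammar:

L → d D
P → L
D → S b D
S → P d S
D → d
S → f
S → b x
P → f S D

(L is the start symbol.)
A grammar is LR(0) if no state in the canonical LR(0) collection has:
  - both a shift item (dot before a terminal) and a complete item (shift-reduce conflict), or
  - two or more complete items (reduce-reduce conflict; the accept item [L' → L .] counts as a complete item here).

Augment with L' → L and build the canonical LR(0) collection (I0 = CLOSURE({[L' → . L]}), then GOTO on every symbol after a dot until no new states appear). It has 17 states:
  I0: { [L → . d D], [L' → . L] }  — shift
  I1: { [L' → L .] }  — accept
  I2: { [D → . S b D], [D → . d], [L → . d D], [L → d . D], [P → . L], [P → . f S D], [S → . P d S], [S → . b x], [S → . f] }  — shift
  I3: { [L → d D .] }  — reduce
  I4: { [P → L .] }  — reduce
  I5: { [S → P . d S] }  — shift
  I6: { [D → S . b D] }  — shift
  I7: { [S → b . x] }  — shift
  I8: { [D → . S b D], [D → . d], [D → d .], [L → . d D], [L → d . D], [P → . L], [P → . f S D], [S → . P d S], [S → . b x], [S → . f] }  — shift, reduce
  I9: { [L → . d D], [P → . L], [P → . f S D], [P → f . S D], [S → . P d S], [S → . b x], [S → . f], [S → f .] }  — shift, reduce
  I10: { [D → . S b D], [D → . d], [L → . d D], [P → . L], [P → . f S D], [P → f S . D], [S → . P d S], [S → . b x], [S → . f] }  — shift
  I11: { [P → f S D .] }  — reduce
  I12: { [S → b x .] }  — reduce
  I13: { [D → . S b D], [D → . d], [D → S b . D], [L → . d D], [P → . L], [P → . f S D], [S → . P d S], [S → . b x], [S → . f] }  — shift
  I14: { [D → S b D .] }  — reduce
  I15: { [L → . d D], [P → . L], [P → . f S D], [S → . P d S], [S → . b x], [S → . f], [S → P d . S] }  — shift
  I16: { [S → P d S .] }  — reduce

Conflict in state I8:
  Shift-reduce conflict between [D → d .] and [D → . d]
So the grammar is NOT LR(0).

Answer: No. Shift-reduce conflict between [D → d .] and [D → . d]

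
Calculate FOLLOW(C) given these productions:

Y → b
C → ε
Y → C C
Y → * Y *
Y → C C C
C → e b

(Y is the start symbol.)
To compute FOLLOW(C), find every occurrence of C on a right-hand side N → α C β: add FIRST(β) \ {ε}, and if β is empty or nullable also add FOLLOW(N). Iterate to a fixed point.

In Y → C C: C is followed by C, add FIRST(C) \ {ε} = { 'e' }
  C is nullable, so also add FOLLOW(Y)
In Y → C C: C is at the end, add FOLLOW(Y)
In Y → C C C: C is followed by C C, add FIRST(C C) \ {ε} = { 'e' }
  C C is nullable, so also add FOLLOW(Y)
In Y → C C C: C is followed by C, add FIRST(C) \ {ε} = { 'e' }
  C is nullable, so also add FOLLOW(Y)
In Y → C C C: C is at the end, add FOLLOW(Y)

The FOLLOW sets referred to above (computed the same way, to a fixed point):
  FOLLOW(Y) = { $, '*' }

Taking the union: FOLLOW(C) = { $, '*', 'e' }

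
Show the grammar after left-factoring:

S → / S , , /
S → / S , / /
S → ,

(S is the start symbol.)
S → / S , S'
S' → , /
S' → / /
S → ,

Left-factoring transforms A → αβ₁ | αβ₂ into A → αA' and A' → β₁ | β₂
(α is the longest common prefix among the alternatives). Repeat until
no nonterminal has two alternatives with a common prefix.

Round 1: S has alternatives sharing prefix '/ S ,'. Introduce S': S → / S , S'
  Add: S' → , /
  Add: S' → / /

No remaining common prefixes — done.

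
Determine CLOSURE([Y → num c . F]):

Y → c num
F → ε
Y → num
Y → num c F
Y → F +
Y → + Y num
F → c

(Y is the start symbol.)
{ [F → . c], [F → .], [Y → num c . F] }

To compute CLOSURE, for each item [A → α.Bβ] where B is a non-terminal, add [B → .γ] for all productions B → γ; repeat for the newly added items until nothing changes.

Start with: [Y → num c . F]
  [Y → num c . F] has the dot before F: add [F → .], [F → . c]
No further items can be added.

CLOSURE = { [F → . c], [F → .], [Y → num c . F] }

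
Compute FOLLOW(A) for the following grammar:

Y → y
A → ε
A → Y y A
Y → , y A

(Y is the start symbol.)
{ $, 'y' }

In A → Y y A: A is at the end; this adds FOLLOW(A) to itself — nothing new
In Y → , y A: A is at the end, add FOLLOW(Y)

The FOLLOW sets referred to above (computed the same way, to a fixed point):
  FOLLOW(Y) = { $, 'y' }

Taking the union: FOLLOW(A) = { $, 'y' }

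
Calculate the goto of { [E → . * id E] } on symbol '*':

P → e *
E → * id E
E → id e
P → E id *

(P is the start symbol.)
GOTO(I, '*') = CLOSURE({ [A → αX.β] : [A → α.Xβ] ∈ I, X = '*' })

Items with dot before '*', with the dot advanced:
  [E → . * id E] → [E → * . id E]
Closure adds nothing (no advanced item has the dot before a non-terminal).

GOTO = { [E → * . id E] }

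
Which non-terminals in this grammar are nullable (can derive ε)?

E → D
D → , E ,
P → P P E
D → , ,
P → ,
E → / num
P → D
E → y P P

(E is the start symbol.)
None

There are no ε-productions, so no non-terminal can derive ε.
No non-terminals are nullable.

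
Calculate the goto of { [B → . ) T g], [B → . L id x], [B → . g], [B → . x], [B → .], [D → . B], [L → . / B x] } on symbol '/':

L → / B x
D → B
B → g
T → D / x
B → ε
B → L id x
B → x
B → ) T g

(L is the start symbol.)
{ [B → . ) T g], [B → . L id x], [B → . g], [B → . x], [B → .], [L → . / B x], [L → / . B x] }

GOTO(I, '/') = CLOSURE({ [A → αX.β] : [A → α.Xβ] ∈ I, X = '/' })

Items with dot before '/', with the dot advanced:
  [L → . / B x] → [L → / . B x]
Closure of the advanced items:
  [L → / . B x] has the dot before B: add [B → . g], [B → .], [B → . L id x], [B → . x], [B → . ) T g]
  [B → . L id x] has the dot before L: add [L → . / B x]

GOTO = { [B → . ) T g], [B → . L id x], [B → . g], [B → . x], [B → .], [L → . / B x], [L → / . B x] }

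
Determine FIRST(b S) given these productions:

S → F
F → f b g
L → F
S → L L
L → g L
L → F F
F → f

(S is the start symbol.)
To compute FIRST(b S), process the symbols left to right:
Symbol b is a terminal. Add 'b' and stop.
FIRST(b S) = { 'b' }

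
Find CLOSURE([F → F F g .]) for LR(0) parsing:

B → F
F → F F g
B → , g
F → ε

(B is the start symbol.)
{ [F → F F g .] }

Start with: [F → F F g .]
The dot is at the end, so nothing is added.

CLOSURE = { [F → F F g .] }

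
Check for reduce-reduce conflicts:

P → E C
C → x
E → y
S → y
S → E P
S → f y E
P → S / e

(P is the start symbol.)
Yes — I5: [E → y .] vs [S → y .]

A reduce-reduce conflict occurs when an LR(0) state has two complete items [A → α .] and [B → β .] — both call for a reduction, and with no lookahead the parser cannot choose between them.

Augment with P' → P and build the canonical LR(0) collection (I0 = CLOSURE({[P' → . P]}), then GOTO on every symbol after a dot until no new states appear). It has 14 states:
  I0: { [E → . y], [P → . E C], [P → . S / e], [P' → . P], [S → . E P], [S → . f y E], [S → . y] }  — shift
  I1: { [C → . x], [E → . y], [P → . E C], [P → . S / e], [P → E . C], [S → . E P], [S → . f y E], [S → . y], [S → E . P] }  — shift
  I2: { [P' → P .] }  — accept
  I3: { [P → S . / e] }  — shift
  I4: { [S → f . y E] }  — shift
  I5: { [E → y .], [S → y .] }  — 2 reduces
  I6: { [E → . y], [S → f y . E] }  — shift
  I7: { [S → f y E .] }  — reduce
  I8: { [E → y .] }  — reduce
  I9: { [P → S / . e] }  — shift
  I10: { [P → S / e .] }  — reduce
  I11: { [P → E C .] }  — reduce
  I12: { [S → E P .] }  — reduce
  I13: { [C → x .] }  — reduce

I5 contains complete items [E → y .], [S → y .] — reduce-reduce conflict.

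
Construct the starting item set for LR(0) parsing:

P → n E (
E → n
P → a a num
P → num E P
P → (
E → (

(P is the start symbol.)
{ [P → . (], [P → . a a num], [P → . n E (], [P → . num E P], [P' → . P] }

First, augment the grammar with P' → P
I₀ = CLOSURE({ [P' → . P] }):
  [P' → . P] has the dot before P: add [P → . n E (], [P → . a a num], [P → . num E P], [P → . (]
No further items can be added.

I₀ = { [P → . (], [P → . a a num], [P → . n E (], [P → . num E P], [P' → . P] }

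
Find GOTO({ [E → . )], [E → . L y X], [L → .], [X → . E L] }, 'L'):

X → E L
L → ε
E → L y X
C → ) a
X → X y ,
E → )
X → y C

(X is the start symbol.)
GOTO(I, 'L') = CLOSURE({ [A → αX.β] : [A → α.Xβ] ∈ I, X = 'L' })

Items with dot before 'L', with the dot advanced:
  [E → . L y X] → [E → L . y X]
Closure adds nothing (no advanced item has the dot before a non-terminal).

GOTO = { [E → L . y X] }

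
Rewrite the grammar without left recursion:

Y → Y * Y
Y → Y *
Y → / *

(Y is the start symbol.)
Y → / * Y'
Y' → * Y Y'
Y' → * Y'
Y' → ε

Y is directly left-recursive. The standard transformation for
  A → A α₁ | ... | A α_m | β₁ | ... | β_n
is
  A  → β₁ A' | ... | β_n A'
  A' → α₁ A' | ... | α_m A' | ε

Y → / * becomes Y → / * Y'
Y → Y * Y becomes Y' → * Y Y'
Y → Y * becomes Y' → * Y'
Add Y' → ε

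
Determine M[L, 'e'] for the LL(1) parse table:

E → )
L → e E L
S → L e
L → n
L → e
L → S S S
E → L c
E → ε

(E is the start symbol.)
L → e E L, L → e, L → S S S

To find M[L, 'e'], we find productions for L where 'e' is in the predict set (PREDICT(N → α) = (FIRST(α) \ {ε}) ∪ (FOLLOW(N) if α ⇒* ε)).

Relevant sets:
  FIRST(S) = { 'e', 'n' }

L → e E L: PREDICT = { 'e' }
  'e' is in predict set, so this production goes in M[L, 'e']
L → n: PREDICT = { 'n' }
L → e: PREDICT = { 'e' }
  'e' is in predict set, so this production goes in M[L, 'e']
L → S S S: PREDICT = { 'e', 'n' }
  'e' is in predict set, so this production goes in M[L, 'e']

M[L, 'e'] = L → e E L, L → e, L → S S S  (a multiply-defined cell — the grammar is not LL(1))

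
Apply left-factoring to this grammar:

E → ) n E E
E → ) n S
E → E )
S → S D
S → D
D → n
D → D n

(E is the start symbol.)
E → ) n E'
E' → E E
E' → S
E → E )
S → S D
S → D
D → n
D → D n

Left-factoring transforms A → αβ₁ | αβ₂ into A → αA' and A' → β₁ | β₂
(α is the longest common prefix among the alternatives). Repeat until
no nonterminal has two alternatives with a common prefix.

Round 1: E has alternatives sharing prefix ') n'. Introduce E': E → ) n E'
  Add: E' → E E
  Add: E' → S

No remaining common prefixes — done.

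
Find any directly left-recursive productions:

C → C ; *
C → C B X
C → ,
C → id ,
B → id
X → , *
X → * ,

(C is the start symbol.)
C → C ; *: LEFT RECURSIVE (starts with C)
C → C B X: LEFT RECURSIVE (starts with C)
C → ,: starts with ','
C → id ,: starts with id
B → id: starts with id
X → , *: starts with ','
X → * ,: starts with '*'

The grammar has direct left recursion on: C.

Answer: Yes, C is left-recursive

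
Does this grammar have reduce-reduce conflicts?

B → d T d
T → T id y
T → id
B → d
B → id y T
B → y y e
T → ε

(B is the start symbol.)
Augment with B' → B and build the canonical LR(0) collection (I0 = CLOSURE({[B' → . B]}), then GOTO on every symbol after a dot until no new states appear). It has 14 states:
  I0: { [B → . d T d], [B → . d], [B → . id y T], [B → . y y e], [B' → . B] }  — shift
  I1: { [B' → B .] }  — accept
  I2: { [B → d . T d], [B → d .], [T → . T id y], [T → . id], [T → .] }  — shift, 2 reduces
  I3: { [B → id . y T] }  — shift
  I4: { [B → y . y e] }  — shift
  I5: { [B → y y . e] }  — shift
  I6: { [B → y y e .] }  — reduce
  I7: { [B → id y . T], [T → . T id y], [T → . id], [T → .] }  — shift, reduce
  I8: { [B → id y T .], [T → T . id y] }  — shift, reduce
  I9: { [T → id .] }  — reduce
  I10: { [T → T id . y] }  — shift
  I11: { [T → T id y .] }  — reduce
  I12: { [B → d T . d], [T → T . id y] }  — shift
  I13: { [B → d T d .] }  — reduce

I2 contains complete items [B → d .], [T → .] — reduce-reduce conflict.

Answer: Yes — I2: [B → d .] vs [T → .]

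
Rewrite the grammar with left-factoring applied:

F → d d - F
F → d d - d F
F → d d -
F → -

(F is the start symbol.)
F → d d - F'
F' → F
F' → d F
F' → ε
F → -

Left-factoring transforms A → αβ₁ | αβ₂ into A → αA' and A' → β₁ | β₂
(α is the longest common prefix among the alternatives). Repeat until
no nonterminal has two alternatives with a common prefix.

Round 1: F has alternatives sharing prefix 'd d -'. Introduce F': F → d d - F'
  Add: F' → F
  Add: F' → d F
  Add: F' → ε

No remaining common prefixes — done.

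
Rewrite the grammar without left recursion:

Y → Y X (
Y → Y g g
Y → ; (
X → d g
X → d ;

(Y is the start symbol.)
Y → ; ( Y'
Y' → X ( Y'
Y' → g g Y'
Y' → ε
X → d g
X → d ;

Y is directly left-recursive. The standard transformation for
  A → A α₁ | ... | A α_m | β₁ | ... | β_n
is
  A  → β₁ A' | ... | β_n A'
  A' → α₁ A' | ... | α_m A' | ε

Y → ; ( becomes Y → ; ( Y'
Y → Y X ( becomes Y' → X ( Y'
Y → Y g g becomes Y' → g g Y'
Add Y' → ε

Productions for other non-terminals are unchanged:
  X → d g
  X → d ;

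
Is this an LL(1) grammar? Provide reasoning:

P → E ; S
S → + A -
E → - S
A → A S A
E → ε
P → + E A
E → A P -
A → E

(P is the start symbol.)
A grammar is LL(1) if for each non-terminal N with multiple productions, the predict sets of those productions are pairwise disjoint, where PREDICT(N → α) = (FIRST(α) \ {ε}) ∪ (FOLLOW(N) if α ⇒* ε).

Relevant sets:
  FIRST(E) = { '+', '-', ';', ε }
  FIRST(A) = { '+', '-', ';', ε }
  FIRST(P) = { '+', '-', ';' }
  FIRST(S) = { '+' }
  FOLLOW(E) = { $, '+', '-', ';' }
  FOLLOW(A) = { $, '+', '-', ';' }

For P:
  PREDICT(P → E ';' S) = { '+', '-', ';' }
  PREDICT(P → '+' E A) = { '+' }
For E:
  PREDICT(E → '-' S) = { '-' }
  PREDICT(E → ε) = { $, '+', '-', ';' }
  PREDICT(E → A P '-') = { '+', '-', ';' }
For A:
  PREDICT(A → A S A) = { '+', '-', ';' }
  PREDICT(A → E) = { $, '+', '-', ';' }
S has a single production, so nothing to check there.

Conflict found: Predict set conflict for P: { '+' }
The grammar is NOT LL(1).

Answer: No. Predict set conflict for P: { '+' }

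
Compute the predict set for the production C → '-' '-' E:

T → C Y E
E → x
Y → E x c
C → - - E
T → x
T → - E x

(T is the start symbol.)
PREDICT(C → '-' '-' E) = (FIRST(RHS) \ {ε}) ∪ (FOLLOW(C) if ε ∈ FIRST(RHS), i.e. RHS ⇒* ε)
FIRST('-' '-' E) = { '-' }
ε ∉ FIRST('-' '-' E), so FOLLOW(C) is not added.
PREDICT(C → '-' '-' E) = { '-' }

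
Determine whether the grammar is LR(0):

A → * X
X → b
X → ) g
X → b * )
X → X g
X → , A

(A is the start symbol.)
No. Shift-reduce conflict between [A → * X .] and [X → X . g]

A grammar is LR(0) if no state in the canonical LR(0) collection has:
  - both a shift item (dot before a terminal) and a complete item (shift-reduce conflict), or
  - two or more complete items (reduce-reduce conflict; the accept item [A' → A .] counts as a complete item here).

Augment with A' → A and build the canonical LR(0) collection (I0 = CLOSURE({[A' → . A]}), then GOTO on every symbol after a dot until no new states appear). It has 12 states:
  I0: { [A → . * X], [A' → . A] }  — shift
  I1: { [A → * . X], [X → . ) g], [X → . , A], [X → . X g], [X → . b * )], [X → . b] }  — shift
  I2: { [A' → A .] }  — accept
  I3: { [X → ) . g] }  — shift
  I4: { [A → . * X], [X → , . A] }  — shift
  I5: { [A → * X .], [X → X . g] }  — shift, reduce
  I6: { [X → b . * )], [X → b .] }  — shift, reduce
  I7: { [X → b * . )] }  — shift
  I8: { [X → b * ) .] }  — reduce
  I9: { [X → X g .] }  — reduce
  I10: { [X → , A .] }  — reduce
  I11: { [X → ) g .] }  — reduce

Conflict in state I5:
  Shift-reduce conflict between [A → * X .] and [X → X . g]
So the grammar is NOT LR(0).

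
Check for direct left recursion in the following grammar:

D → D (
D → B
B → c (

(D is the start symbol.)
Yes, D is left-recursive

Direct left recursion occurs when N → N α for some non-terminal N (the right-hand side begins with the left-hand side itself).

D → D (: LEFT RECURSIVE (starts with D)
D → B: starts with B
B → c (: starts with c

The grammar has direct left recursion on: D.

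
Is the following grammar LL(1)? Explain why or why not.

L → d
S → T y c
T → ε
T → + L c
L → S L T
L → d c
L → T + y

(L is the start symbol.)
No. Predict set conflict for L: { 'd' }

Relevant sets:
  FIRST(S) = { '+', 'y' }
  FIRST(T) = { '+', ε }
  FOLLOW(T) = { $, '+', 'c', 'y' }

For L:
  PREDICT(L → d) = { 'd' }
  PREDICT(L → S L T) = { '+', 'y' }
  PREDICT(L → d c) = { 'd' }
  PREDICT(L → T '+' y) = { '+' }
For T:
  PREDICT(T → ε) = { $, '+', 'c', 'y' }
  PREDICT(T → '+' L c) = { '+' }
S has a single production, so nothing to check there.

Conflict found: Predict set conflict for L: { 'd' }
The grammar is NOT LL(1).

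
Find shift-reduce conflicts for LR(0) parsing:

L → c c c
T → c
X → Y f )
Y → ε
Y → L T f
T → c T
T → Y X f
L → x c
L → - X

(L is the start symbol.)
Augment with L' → L and build the canonical LR(0) collection (I0 = CLOSURE({[L' → . L]}), then GOTO on every symbol after a dot until no new states appear). It has 22 states:
  I0: { [L → . - X], [L → . c c c], [L → . x c], [L' → . L] }  — shift
  I1: { [L → - . X], [L → . - X], [L → . c c c], [L → . x c], [X → . Y f )], [Y → . L T f], [Y → .] }  — shift, reduce
  I2: { [L' → L .] }  — accept
  I3: { [L → c . c c] }  — shift
  I4: { [L → x . c] }  — shift
  I5: { [L → x c .] }  — reduce
  I6: { [L → c c . c] }  — shift
  I7: { [L → c c c .] }  — reduce
  I8: { [L → . - X], [L → . c c c], [L → . x c], [T → . Y X f], [T → . c T], [T → . c], [Y → . L T f], [Y → .], [Y → L . T f] }  — shift, reduce
  I9: { [L → - X .] }  — reduce
  I10: { [X → Y . f )] }  — shift
  I11: { [X → Y f . )] }  — shift
  I12: { [X → Y f ) .] }  — reduce
  I13: { [Y → L T . f] }  — shift
  I14: { [L → . - X], [L → . c c c], [L → . x c], [T → Y . X f], [X → . Y f )], [Y → . L T f], [Y → .] }  — shift, reduce
  I15: { [L → . - X], [L → . c c c], [L → . x c], [L → c . c c], [T → . Y X f], [T → . c T], [T → . c], [T → c . T], [T → c .], [Y → . L T f], [Y → .] }  — shift, 2 reduces
  I16: { [T → c T .] }  — reduce
  I17: { [L → . - X], [L → . c c c], [L → . x c], [L → c . c c], [L → c c . c], [T → . Y X f], [T → . c T], [T → . c], [T → c . T], [T → c .], [Y → . L T f], [Y → .] }  — shift, 2 reduces
  I18: { [L → . - X], [L → . c c c], [L → . x c], [L → c . c c], [L → c c . c], [L → c c c .], [T → . Y X f], [T → . c T], [T → . c], [T → c . T], [T → c .], [Y → . L T f], [Y → .] }  — shift, 3 reduces
  I19: { [T → Y X . f] }  — shift
  I20: { [T → Y X f .] }  — reduce
  I21: { [Y → L T f .] }  — reduce

I1 contains reduce item [Y → .] and shift items [L → . - X], [L → . c c c], [L → . x c] — shift-reduce conflict.
I8 contains reduce item [Y → .] and shift items [L → . - X], [L → . c c c], [L → . x c], [T → . c], [T → . c T] — shift-reduce conflict.
I14 contains reduce item [Y → .] and shift items [L → . - X], [L → . c c c], [L → . x c] — shift-reduce conflict.
I15 contains reduce items [T → c .], [Y → .] and shift items [L → . - X], [L → . c c c], [L → c . c c], [L → . x c], [T → . c], [T → . c T] — shift-reduce conflict.
I17 contains reduce items [T → c .], [Y → .] and shift items [L → . - X], [L → . c c c], [L → c . c c], [L → c c . c], [L → . x c], [T → . c], [T → . c T] — shift-reduce conflict.
I18 contains reduce items [L → c c c .], [T → c .], [Y → .] and shift items [L → . - X], [L → . c c c], [L → c . c c], [L → c c . c], [L → . x c], [T → . c], [T → . c T] — shift-reduce conflict.

Answer: Yes — I1: [Y → .] vs [L → . - X]; I8: [Y → .] vs [L → . - X]; I14: [Y → .] vs [L → . - X]; I15: [T → c .] vs [L → . - X]; I17: [T → c .] vs [L → . - X]; I18: [L → c c c .] vs [L → . - X]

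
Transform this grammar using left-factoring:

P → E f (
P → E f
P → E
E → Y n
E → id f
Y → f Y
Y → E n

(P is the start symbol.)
Left-factoring transforms A → αβ₁ | αβ₂ into A → αA' and A' → β₁ | β₂
(α is the longest common prefix among the alternatives). Repeat until
no nonterminal has two alternatives with a common prefix.

Round 1: P has alternatives sharing prefix 'E'. Introduce P': P → E P'
  Add: P' → f (
  Add: P' → f
  Add: P' → ε

Round 2: P' has alternatives sharing prefix 'f'. Introduce P'': P' → f P''
  Add: P'' → (
  Add: P'' → ε

No remaining common prefixes — done.

Resulting grammar:
P → E P'
P' → f P''
P'' → (
P'' → ε
P' → ε
E → Y n
E → id f
Y → f Y
Y → E n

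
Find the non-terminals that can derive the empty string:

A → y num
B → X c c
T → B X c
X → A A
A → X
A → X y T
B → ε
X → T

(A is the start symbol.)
{ 'B' }

A non-terminal is nullable if it can derive ε (the empty string): either it has an ε-production, or it has a production whose right-hand side consists entirely of nullable non-terminals.

ε-productions: B → ε
So B is immediately nullable.
No further non-terminal can be added: every production for the remaining non-terminals contains a terminal or a non-nullable non-terminal.
Nullable = { 'B' }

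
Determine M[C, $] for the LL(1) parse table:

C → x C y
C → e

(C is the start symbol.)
To find M[C, $], we find productions for C where $ is in the predict set (PREDICT(N → α) = (FIRST(α) \ {ε}) ∪ (FOLLOW(N) if α ⇒* ε)).

C → x C y: PREDICT = { 'x' }
C → e: PREDICT = { 'e' }

M[C, $] is empty (no production applies)

Answer: Empty (error entry)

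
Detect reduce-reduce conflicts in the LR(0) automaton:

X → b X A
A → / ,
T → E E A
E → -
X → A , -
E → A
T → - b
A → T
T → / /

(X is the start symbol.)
Yes — I9: [E → A .] vs [X → b X A .]; I12: [E → A .] vs [T → E E A .]

Augment with X' → X and build the canonical LR(0) collection (I0 = CLOSURE({[X' → . X]}), then GOTO on every symbol after a dot until no new states appear). It has 18 states:
  I0: { [A → . / ,], [A → . T], [E → . -], [E → . A], [T → . - b], [T → . / /], [T → . E E A], [X → . A , -], [X → . b X A], [X' → . X] }  — shift
  I1: { [E → - .], [T → - . b] }  — shift, reduce
  I2: { [A → / . ,], [T → / . /] }  — shift
  I3: { [E → A .], [X → A . , -] }  — shift, reduce
  I4: { [A → . / ,], [A → . T], [E → . -], [E → . A], [T → . - b], [T → . / /], [T → . E E A], [T → E . E A] }  — shift
  I5: { [A → T .] }  — reduce
  I6: { [X' → X .] }  — accept
  I7: { [A → . / ,], [A → . T], [E → . -], [E → . A], [T → . - b], [T → . / /], [T → . E E A], [X → . A , -], [X → . b X A], [X → b . X A] }  — shift
  I8: { [A → . / ,], [A → . T], [E → . -], [E → . A], [T → . - b], [T → . / /], [T → . E E A], [X → b X . A] }  — shift
  I9: { [E → A .], [X → b X A .] }  — 2 reduces
  I10: { [E → A .] }  — reduce
  I11: { [A → . / ,], [A → . T], [E → . -], [E → . A], [T → . - b], [T → . / /], [T → . E E A], [T → E . E A], [T → E E . A] }  — shift
  I12: { [E → A .], [T → E E A .] }  — 2 reduces
  I13: { [X → A , . -] }  — shift
  I14: { [X → A , - .] }  — reduce
  I15: { [A → / , .] }  — reduce
  I16: { [T → / / .] }  — reduce
  I17: { [T → - b .] }  — reduce

I9 contains complete items [E → A .], [X → b X A .] — reduce-reduce conflict.
I12 contains complete items [E → A .], [T → E E A .] — reduce-reduce conflict.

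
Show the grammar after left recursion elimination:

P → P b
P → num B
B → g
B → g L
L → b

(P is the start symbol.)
P is directly left-recursive. The standard transformation for
  A → A α₁ | ... | A α_m | β₁ | ... | β_n
is
  A  → β₁ A' | ... | β_n A'
  A' → α₁ A' | ... | α_m A' | ε

P → num B becomes P → num B P'
P → P b becomes P' → b P'
Add P' → ε

Productions for other non-terminals are unchanged:
  B → g
  B → g L
  L → b

Resulting grammar:
P → num B P'
P' → b P'
P' → ε
B → g
B → g L
L → b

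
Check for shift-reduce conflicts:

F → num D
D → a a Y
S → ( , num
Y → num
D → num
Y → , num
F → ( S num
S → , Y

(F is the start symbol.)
No shift-reduce conflicts

A shift-reduce conflict occurs when an LR(0) state has both:
  - a complete (reduce) item [A → α .] (dot at the end), and
  - a shift item [B → β . c γ] (dot before a terminal).

Augment with F' → F and build the canonical LR(0) collection (I0 = CLOSURE({[F' → . F]}), then GOTO on every symbol after a dot until no new states appear). It has 19 states:
  I0: { [F → . ( S num], [F → . num D], [F' → . F] }  — shift
  I1: { [F → ( . S num], [S → . ( , num], [S → . , Y] }  — shift
  I2: { [F' → F .] }  — accept
  I3: { [D → . a a Y], [D → . num], [F → num . D] }  — shift
  I4: { [F → num D .] }  — reduce
  I5: { [D → a . a Y] }  — shift
  I6: { [D → num .] }  — reduce
  I7: { [D → a a . Y], [Y → . , num], [Y → . num] }  — shift
  I8: { [Y → , . num] }  — shift
  I9: { [D → a a Y .] }  — reduce
  I10: { [Y → num .] }  — reduce
  I11: { [Y → , num .] }  — reduce
  I12: { [S → ( . , num] }  — shift
  I13: { [S → , . Y], [Y → . , num], [Y → . num] }  — shift
  I14: { [F → ( S . num] }  — shift
  I15: { [F → ( S num .] }  — reduce
  I16: { [S → , Y .] }  — reduce
  I17: { [S → ( , . num] }  — shift
  I18: { [S → ( , num .] }  — reduce

No state contains both a complete item and a shift item.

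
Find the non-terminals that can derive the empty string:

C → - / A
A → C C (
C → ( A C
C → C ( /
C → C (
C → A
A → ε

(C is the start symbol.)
A non-terminal is nullable if it can derive ε (the empty string): either it has an ε-production, or it has a production whose right-hand side consists entirely of nullable non-terminals.

ε-productions: A → ε
So A is immediately nullable.
C → A: every symbol on the right is nullable, so C is nullable too.
Every non-terminal is now nullable.
Nullable = { 'A', 'C' }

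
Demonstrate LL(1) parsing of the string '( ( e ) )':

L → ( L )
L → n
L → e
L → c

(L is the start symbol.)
LL(1) parsing maintains a stack (initially the start symbol over $) and the input. At each step: if the stack top is a terminal, match it against the current input token; if it is a non-terminal N, replace it with the RHS of M[N, lookahead] (the unique production whose predict set contains the lookahead).

Stack is shown with the top on the left.

Stack      Input        Action
------------------------------
L $        ( ( e ) ) $  output L → ( L )
( L ) $    ( ( e ) ) $  match '('
L ) $      ( e ) ) $    output L → ( L )
( L ) ) $  ( e ) ) $    match '('
L ) ) $    e ) ) $      output L → e
e ) ) $    e ) ) $      match 'e'
) ) $      ) ) $        match ')'
) $        ) $          match ')'
$          $            accept

The string is accepted.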